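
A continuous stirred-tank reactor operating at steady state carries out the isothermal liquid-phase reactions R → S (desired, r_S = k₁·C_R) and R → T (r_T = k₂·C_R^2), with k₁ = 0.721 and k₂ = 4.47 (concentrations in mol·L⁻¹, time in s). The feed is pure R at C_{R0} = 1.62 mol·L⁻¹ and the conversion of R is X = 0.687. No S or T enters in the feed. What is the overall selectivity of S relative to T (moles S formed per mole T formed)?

Exit C_R = C_{R0}(1−X) = 1.62×0.313 = 0.5071 mol·L⁻¹.
A CSTR operates uniformly at the exit composition, giving r_S = 0.3656 and r_T = 1.149 (each k·C_R^n at C_R = 0.5071).
Overall selectivity = C_S/C_T = r_Sτ/(r_Tτ) = r_S/r_T = 0.318.

0.318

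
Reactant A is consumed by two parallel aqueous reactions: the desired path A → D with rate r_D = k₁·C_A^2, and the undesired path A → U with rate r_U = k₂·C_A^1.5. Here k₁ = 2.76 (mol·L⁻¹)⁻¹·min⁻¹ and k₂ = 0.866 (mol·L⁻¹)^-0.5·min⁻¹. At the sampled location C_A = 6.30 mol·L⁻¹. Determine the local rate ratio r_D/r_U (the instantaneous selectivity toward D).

S_{D/U} = r_D/r_U = (k₁·C_A^2)/(k₂·C_A^1.5) = (k₁/k₂)·C_A^0.5.
= (2.76×6.300^2) / (0.866×6.300^1.5) = 109.5/13.69 = 8.00.

8.00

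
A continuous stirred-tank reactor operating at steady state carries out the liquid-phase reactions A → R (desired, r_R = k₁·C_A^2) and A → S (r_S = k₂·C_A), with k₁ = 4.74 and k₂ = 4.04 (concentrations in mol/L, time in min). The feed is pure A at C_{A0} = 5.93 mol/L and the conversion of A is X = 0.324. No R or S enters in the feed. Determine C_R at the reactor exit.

Exit C_A = C_{A0}(1−X) = 5.93×0.676 = 4.009 mol/L.
In a CSTR the entire volume is at exit conditions, so r_R = 4.74×4.009^2 = 76.17 and r_S = 4.04×4.009 = 16.20.
Fraction of consumed A going to R: r_R/(r_R+r_S) = 0.8247.
C_R = 0.8247·C_{A0}·X = 0.8247×5.93×0.324 = 1.58 mol/L.

1.58 mol/L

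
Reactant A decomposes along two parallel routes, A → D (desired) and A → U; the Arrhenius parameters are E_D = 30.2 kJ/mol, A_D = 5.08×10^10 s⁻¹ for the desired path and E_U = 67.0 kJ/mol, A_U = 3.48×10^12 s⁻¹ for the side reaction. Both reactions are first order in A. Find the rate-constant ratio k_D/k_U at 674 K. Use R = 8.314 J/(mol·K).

10.4

k_D/k_U = (A_D/A_U)·exp[−(E_D−E_U)/(RT)] = (A_D/A_U)·exp[(E_U−E_D)/(RT)].
(E_U−E_D)/(RT) = (67.0−30.2)×10³/(8.314×674) = 36800/5604 = 6.567.
k_D/k_U = (5.08×10^10/3.48×10^12)·exp(6.567) = 0.01460 × 711.4 = 10.4.
Since E_D < E_U, lowering the temperature improves selectivity toward D.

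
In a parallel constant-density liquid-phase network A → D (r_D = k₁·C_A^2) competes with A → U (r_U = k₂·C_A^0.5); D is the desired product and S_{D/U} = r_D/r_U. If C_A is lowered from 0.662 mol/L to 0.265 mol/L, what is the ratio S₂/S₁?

0.253

S_{D/U} = (k₁/k₂)·C_A^1.5, so S₂/S₁ = (C_{A,2}/C_{A,1})^1.5.
= (0.265/0.662)^1.5 = (0.4003)^1.5 = 0.253.
Selectivity toward D falls as C_A falls — high-concentration operation is favoured.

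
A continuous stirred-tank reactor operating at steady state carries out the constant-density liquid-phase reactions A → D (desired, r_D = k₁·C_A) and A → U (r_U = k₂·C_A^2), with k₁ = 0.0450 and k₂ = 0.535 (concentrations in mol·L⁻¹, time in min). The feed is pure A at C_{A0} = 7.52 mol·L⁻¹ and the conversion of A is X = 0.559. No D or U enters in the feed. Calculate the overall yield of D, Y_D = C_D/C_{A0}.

Exit C_A = C_{A0}(1−X) = 7.52×0.441 = 3.316 mol·L⁻¹.
A CSTR operates uniformly at the exit composition, giving r_D = 0.1492 and r_U = 5.884 (each k·C_A^n at C_A = 3.316).
Fraction of consumed A going to D: r_D/(r_D+r_U) = 0.02474.
C_D = 0.02474·C_{A0}·X = 0.02474×7.52×0.559 = 0.104 mol·L⁻¹; Y_D = C_D/C_{A0} = 0.0138.

0.0138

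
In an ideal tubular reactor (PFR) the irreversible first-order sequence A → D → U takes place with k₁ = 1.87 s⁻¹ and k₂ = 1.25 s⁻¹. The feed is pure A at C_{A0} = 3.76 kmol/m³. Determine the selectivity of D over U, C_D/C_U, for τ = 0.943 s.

0.983

For first-order series with pure A initially, C_D(τ) = k₁C_{A0}/(k₂−k₁)·(e^(−k₁τ) − e^(−k₂τ)).
e^(−k₁τ) = e^(−1.87×0.943) = e^(−1.763) = 0.1715; e^(−k₂τ) = e^(−1.179) = 0.3077.
C_D = 1.87×3.76/(1.25−1.87) × (0.1715−0.3077) = (-11.34)×(-0.1362) = 1.545 kmol/m³.
C_A = C_{A0}e^(−k₁τ) = 0.6447 kmol/m³, so C_U = C_{A0}−C_A−C_D = 1.571 kmol/m³; C_D/C_U = 0.983.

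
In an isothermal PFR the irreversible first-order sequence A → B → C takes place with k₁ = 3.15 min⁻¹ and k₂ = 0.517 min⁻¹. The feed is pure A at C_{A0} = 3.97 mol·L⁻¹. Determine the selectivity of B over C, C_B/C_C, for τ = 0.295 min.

For first-order series with pure A initially, C_B(τ) = k₁C_{A0}/(k₂−k₁)·(e^(−k₁τ) − e^(−k₂τ)).
e^(−k₁τ) = e^(−3.15×0.295) = e^(−0.9292) = 0.3948; e^(−k₂τ) = e^(−0.1525) = 0.8585.
C_B = 3.15×3.97/(0.517−3.15) × (0.3948−0.8585) = (-4.750)×(-0.4637) = 2.202 mol·L⁻¹.
C_A = C_{A0}e^(−k₁τ) = 1.568 mol·L⁻¹, so C_C = C_{A0}−C_A−C_B = 0.2001 mol·L⁻¹; C_B/C_C = 11.0.

11.0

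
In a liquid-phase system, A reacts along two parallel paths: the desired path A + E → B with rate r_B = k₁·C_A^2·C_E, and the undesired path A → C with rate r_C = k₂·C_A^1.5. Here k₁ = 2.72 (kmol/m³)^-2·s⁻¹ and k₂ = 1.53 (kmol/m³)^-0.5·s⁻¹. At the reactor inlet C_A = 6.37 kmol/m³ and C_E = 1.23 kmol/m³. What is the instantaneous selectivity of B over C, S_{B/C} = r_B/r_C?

5.52

S_{B/C} = r_B/r_C = (k₁·C_A^2·C_E)/(k₂·C_A^1.5) = (k₁/k₂)·C_A^0.5·C_E.
= (2.72×6.370^2×1.230) / (1.53×6.370^1.5) = 135.8/24.60 = 5.52.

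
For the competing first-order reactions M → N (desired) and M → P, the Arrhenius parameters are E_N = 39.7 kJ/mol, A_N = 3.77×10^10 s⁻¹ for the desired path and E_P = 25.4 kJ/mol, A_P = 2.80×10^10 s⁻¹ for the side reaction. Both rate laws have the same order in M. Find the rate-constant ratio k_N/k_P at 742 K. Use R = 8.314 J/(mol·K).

With equal orders, S_{N/P} = k_N/k_P = (A_N/A_P)·exp[(E_P−E_N)/(RT)].
(E_P−E_N)/(RT) = (25.4−39.7)×10³/(8.314×742) = -14300/6169 = -2.318.
k_N/k_P = (3.77×10^10/2.80×10^10)·exp(-2.318) = 1.346 × 0.09847 = 0.133.

0.133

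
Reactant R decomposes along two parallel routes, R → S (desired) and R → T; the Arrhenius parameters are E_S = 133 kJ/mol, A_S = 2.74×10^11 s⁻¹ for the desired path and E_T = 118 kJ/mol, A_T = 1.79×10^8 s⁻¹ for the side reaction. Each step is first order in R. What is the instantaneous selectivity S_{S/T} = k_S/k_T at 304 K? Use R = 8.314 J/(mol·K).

With equal orders, S_{S/T} = k_S/k_T = (A_S/A_T)·exp[(E_T−E_S)/(RT)].
(E_T−E_S)/(RT) = (118−133)×10³/(8.314×304) = -15000/2527 = -5.935.
k_S/k_T = (2.74×10^11/1.79×10^8)·exp(-5.935) = 1531 × 0.002646 = 4.05.

4.05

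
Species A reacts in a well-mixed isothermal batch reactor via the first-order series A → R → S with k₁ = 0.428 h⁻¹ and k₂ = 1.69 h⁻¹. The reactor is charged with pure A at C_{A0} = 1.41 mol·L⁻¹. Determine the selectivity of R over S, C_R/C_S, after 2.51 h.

The intermediate concentration in a first-order A→B→C sequence is C_R = k₁C_{A0}(e^(−k₁t) − e^(−k₂t))/(k₂−k₁).
e^(−k₁t) = e^(−0.428×2.51) = e^(−1.074) = 0.3415; e^(−k₂t) = e^(−4.242) = 0.01438.
C_R = 0.428×1.41/(1.69−0.428) × (0.3415−0.01438) = 0.4782×0.3272 = 0.1564 mol·L⁻¹.
C_A = C_{A0}e^(−k₁t) = 0.4816 mol·L⁻¹, so C_S = C_{A0}−C_A−C_R = 0.7720 mol·L⁻¹; C_R/C_S = 0.203.

0.203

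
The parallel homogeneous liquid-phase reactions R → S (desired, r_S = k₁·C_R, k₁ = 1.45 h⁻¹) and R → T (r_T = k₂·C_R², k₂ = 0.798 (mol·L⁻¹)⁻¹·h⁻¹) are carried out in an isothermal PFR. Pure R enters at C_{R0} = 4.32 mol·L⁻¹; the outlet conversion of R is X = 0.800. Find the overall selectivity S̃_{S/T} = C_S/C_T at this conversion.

C_R = C_{R0}(1−X) = 0.8640 mol·L⁻¹.
Along a PFR/batch, dC_S/dC_R = −r_S/(r_S+r_T) = −k₁/(k₁+k₂·C_R).
Integrating from C_{R0} to C_R: C_S = (1.45/0.798)·ln[(1.45+0.798·4.32)/(1.45+0.798·0.864)] = 1.817·ln(4.897/2.139) = 1.505 mol·L⁻¹.
C_T = (C_{R0}−C_R)−C_S = 1.951 mol·L⁻¹; S̃_{S/T} = 1.505/1.951 = 0.771.

0.771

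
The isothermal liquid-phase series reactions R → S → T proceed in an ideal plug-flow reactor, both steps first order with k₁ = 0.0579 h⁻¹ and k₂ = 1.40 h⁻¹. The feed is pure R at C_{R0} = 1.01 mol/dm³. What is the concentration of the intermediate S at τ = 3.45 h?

0.0353 mol/dm³

The intermediate concentration in a first-order A→B→C sequence is C_S = k₁C_{R0}(e^(−k₁τ) − e^(−k₂τ))/(k₂−k₁).
e^(−k₁τ) = e^(−0.0579×3.45) = e^(−0.1998) = 0.8189; e^(−k₂τ) = e^(−4.830) = 0.007987.
C_S = 0.0579×1.01/(1.40−0.0579) × (0.8189−0.007987) = 0.04357×0.8109 = 0.03534 mol/dm³.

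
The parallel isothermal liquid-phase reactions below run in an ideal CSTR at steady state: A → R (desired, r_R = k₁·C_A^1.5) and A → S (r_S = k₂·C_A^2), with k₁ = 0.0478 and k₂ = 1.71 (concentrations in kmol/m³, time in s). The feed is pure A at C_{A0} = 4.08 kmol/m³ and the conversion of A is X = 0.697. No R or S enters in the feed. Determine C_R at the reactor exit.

0.0697 kmol/m³

Exit C_A = C_{A0}(1−X) = 4.08×0.303 = 1.236 kmol/m³.
A CSTR operates uniformly at the exit composition, giving r_R = 0.06570 and r_S = 2.613 (each k·C_A^n at C_A = 1.236).
Fraction of consumed A going to R: r_R/(r_R+r_S) = 0.02452.
C_R = 0.02452·C_{A0}·X = 0.02452×4.08×0.697 = 0.0697 kmol/m³.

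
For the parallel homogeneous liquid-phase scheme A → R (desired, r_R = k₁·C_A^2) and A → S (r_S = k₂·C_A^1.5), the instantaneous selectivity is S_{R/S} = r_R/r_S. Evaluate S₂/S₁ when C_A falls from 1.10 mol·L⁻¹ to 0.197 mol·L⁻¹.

S_{R/S} = (k₁/k₂)·C_A^0.5, so S₂/S₁ = (C_{A,2}/C_{A,1})^0.5.
= (0.197/1.10)^0.5 = (0.1791)^0.5 = 0.423.

0.423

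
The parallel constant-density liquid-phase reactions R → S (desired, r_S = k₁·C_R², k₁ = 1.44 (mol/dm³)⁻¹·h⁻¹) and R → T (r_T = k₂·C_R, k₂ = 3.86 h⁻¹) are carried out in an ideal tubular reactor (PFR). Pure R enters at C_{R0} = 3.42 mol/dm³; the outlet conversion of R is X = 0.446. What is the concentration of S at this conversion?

C_R = C_{R0}(1−X) = 1.895 mol/dm³.
Along a PFR/batch, dC_T/dC_R = −r_T/(r_S+r_T) = −k₂/(k₂+k₁·C_R).
Integrating from C_{R0} to C_R: C_T = (3.86/1.44)·ln[(3.86+1.44·3.42)/(3.86+1.44·1.89)] = 2.681·ln(8.785/6.588) = 0.7713 mol/dm³.
Then C_S = (C_{R0}−C_R) − C_T = 1.525 − 0.7713 = 0.7541 mol/dm³.

0.754 mol/dm³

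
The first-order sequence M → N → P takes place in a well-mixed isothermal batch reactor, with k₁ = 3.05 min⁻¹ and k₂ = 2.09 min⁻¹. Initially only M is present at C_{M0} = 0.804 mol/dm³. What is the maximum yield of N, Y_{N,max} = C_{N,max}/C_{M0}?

At the optimum, C_{N,max}/C_{M0} = (k₁/k₂)^[k₂/(k₂−k₁)].
= (3.05/2.09)^(2.09/(2.09−3.05)) = (1.459)^(-2.177) = 0.4392.

0.439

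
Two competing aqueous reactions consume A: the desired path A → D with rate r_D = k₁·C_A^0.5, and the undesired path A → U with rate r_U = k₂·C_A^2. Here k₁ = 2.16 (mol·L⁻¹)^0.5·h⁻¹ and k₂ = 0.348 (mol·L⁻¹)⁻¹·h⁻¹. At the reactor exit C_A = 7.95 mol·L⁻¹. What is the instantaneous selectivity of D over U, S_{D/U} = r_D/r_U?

0.277

S_{D/U} = r_D/r_U = (k₁·C_A^0.5)/(k₂·C_A^2) = (k₁/k₂)·C_A^-1.5.
= (2.16×7.950^0.5) / (0.348×7.950^2) = 6.090/21.99 = 0.277.
The undesired path is higher order in A, so low C_A (CSTR or dilute feed) favours D.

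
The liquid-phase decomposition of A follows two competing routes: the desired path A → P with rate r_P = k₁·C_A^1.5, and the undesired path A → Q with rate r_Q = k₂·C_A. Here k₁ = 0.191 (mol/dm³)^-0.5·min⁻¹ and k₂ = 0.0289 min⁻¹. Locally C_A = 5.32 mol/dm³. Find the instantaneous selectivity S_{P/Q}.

15.2

S_{P/Q} = r_P/r_Q = (k₁·C_A^1.5)/(k₂·C_A) = (k₁/k₂)·C_A^0.5.
= (0.191×5.320^1.5) / (0.0289×5.320) = 2.344/0.1537 = 15.2.
Since the desired path is higher order in A, keeping C_A high (PFR or concentrated feed) favours P.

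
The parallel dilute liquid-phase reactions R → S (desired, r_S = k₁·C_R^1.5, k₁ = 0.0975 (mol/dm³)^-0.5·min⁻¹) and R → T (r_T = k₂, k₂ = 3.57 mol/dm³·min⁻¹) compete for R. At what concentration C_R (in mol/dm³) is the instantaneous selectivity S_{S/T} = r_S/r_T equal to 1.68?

15.6 mol/dm³

S_{S/T} = (k₁/k₂)·C_R^1.5 ⇒ C_R = (S·k₂/k₁)^(1/1.5).
= (1.68×3.57/0.0975)^(0.6667) = (61.51)^(0.6667) = 15.6 mol/dm³.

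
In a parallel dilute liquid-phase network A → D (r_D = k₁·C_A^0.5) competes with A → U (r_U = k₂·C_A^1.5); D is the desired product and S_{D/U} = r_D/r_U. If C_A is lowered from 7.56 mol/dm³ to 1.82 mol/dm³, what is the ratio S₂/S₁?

S_{D/U} = (k₁/k₂)·C_A⁻¹, so S₂/S₁ = (C_{A,2}/C_{A,1})⁻¹.
= 7.56/1.82 = 4.15.

4.15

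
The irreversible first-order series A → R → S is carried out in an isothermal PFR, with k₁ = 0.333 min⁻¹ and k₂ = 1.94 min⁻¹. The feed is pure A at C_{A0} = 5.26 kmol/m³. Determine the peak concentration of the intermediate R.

0.627 kmol/m³

Evaluating C_R at τ_opt = ln(k₂/k₁)/(k₂−k₁) gives C_{R,max}/C_{A0} = (k₁/k₂)^[k₂/(k₂−k₁)].
= (0.333/1.94)^(1.94/(1.94−0.333)) = (0.1716)^(1.207) = 0.1191.
C_{R,max} = 0.1191×5.26 = 0.627 kmol/m³.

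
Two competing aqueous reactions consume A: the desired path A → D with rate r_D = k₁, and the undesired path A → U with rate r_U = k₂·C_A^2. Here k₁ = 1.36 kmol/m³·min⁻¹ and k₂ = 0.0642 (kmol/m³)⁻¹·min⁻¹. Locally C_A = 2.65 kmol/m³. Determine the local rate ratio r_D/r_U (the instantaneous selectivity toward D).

3.02

S_{D/U} = r_D/r_U = (k₁)/(k₂·C_A^2) = (k₁/k₂)·C_A^-2.
= (1.36) / (0.0642×2.650^2) = 1.360/0.4508 = 3.02.
The undesired path is higher order in A, so low C_A (CSTR or dilute feed) favours D.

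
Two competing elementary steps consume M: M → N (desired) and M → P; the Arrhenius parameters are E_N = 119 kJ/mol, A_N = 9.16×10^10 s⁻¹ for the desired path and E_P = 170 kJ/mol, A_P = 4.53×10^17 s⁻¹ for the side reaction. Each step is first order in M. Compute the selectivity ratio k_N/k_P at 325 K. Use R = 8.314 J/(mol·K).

Since both paths have the same order in M, the concentration cancels and S_{N/P} = k_N/k_P = (A_N/A_P)·exp[(E_P−E_N)/(RT)].
(E_P−E_N)/(RT) = (170−119)×10³/(8.314×325) = 51000/2702 = 18.87.
k_N/k_P = (9.16×10^10/4.53×10^17)·exp(18.87) = 2.022×10^-7 × 1.574×10^8 = 31.8.
Since E_N < E_P, lowering the temperature improves selectivity toward N.

31.8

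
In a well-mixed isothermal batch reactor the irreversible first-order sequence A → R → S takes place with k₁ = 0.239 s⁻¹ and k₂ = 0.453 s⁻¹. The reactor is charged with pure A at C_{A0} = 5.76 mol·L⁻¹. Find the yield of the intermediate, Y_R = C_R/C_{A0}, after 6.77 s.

0.169

Solving the coupled first-order balances gives C_R(t) = [k₁/(k₂−k₁)]·C_{A0}·(e^(−k₁t) − e^(−k₂t)).
e^(−k₁t) = e^(−0.239×6.77) = e^(−1.618) = 0.1983; e^(−k₂t) = e^(−3.067) = 0.04657.
C_R = 0.239×5.76/(0.453−0.239) × (0.1983−0.04657) = 6.433×0.1517 = 0.9760 mol·L⁻¹.
Y_R = C_R/C_{A0} = 0.9760/5.76 = 0.169.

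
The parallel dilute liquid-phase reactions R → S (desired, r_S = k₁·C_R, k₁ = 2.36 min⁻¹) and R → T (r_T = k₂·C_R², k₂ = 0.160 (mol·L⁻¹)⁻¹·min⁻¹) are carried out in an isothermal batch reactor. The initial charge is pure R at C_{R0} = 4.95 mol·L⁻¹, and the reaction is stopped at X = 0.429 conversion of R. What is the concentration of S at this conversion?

1.68 mol·L⁻¹

C_R = C_{R0}(1−X) = 2.826 mol·L⁻¹.
Along a PFR/batch, dC_S/dC_R = −r_S/(r_S+r_T) = −k₁/(k₁+k₂·C_R).
Integrating from C_{R0} to C_R: C_S = (2.36/0.160)·ln[(2.36+0.160·4.95)/(2.36+0.160·2.83)] = 14.75·ln(3.152/2.812) = 1.682 mol·L⁻¹.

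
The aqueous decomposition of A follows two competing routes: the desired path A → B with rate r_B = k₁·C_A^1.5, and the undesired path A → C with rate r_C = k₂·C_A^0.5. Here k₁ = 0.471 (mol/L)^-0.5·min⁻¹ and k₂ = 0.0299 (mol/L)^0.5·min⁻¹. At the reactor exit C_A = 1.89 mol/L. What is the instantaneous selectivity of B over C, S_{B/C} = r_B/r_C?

29.8

S_{B/C} = r_B/r_C = (k₁·C_A^1.5)/(k₂·C_A^0.5) = (k₁/k₂)·C_A.
= (0.471×1.890^1.5) / (0.0299×1.890^0.5) = 1.224/0.04111 = 29.8.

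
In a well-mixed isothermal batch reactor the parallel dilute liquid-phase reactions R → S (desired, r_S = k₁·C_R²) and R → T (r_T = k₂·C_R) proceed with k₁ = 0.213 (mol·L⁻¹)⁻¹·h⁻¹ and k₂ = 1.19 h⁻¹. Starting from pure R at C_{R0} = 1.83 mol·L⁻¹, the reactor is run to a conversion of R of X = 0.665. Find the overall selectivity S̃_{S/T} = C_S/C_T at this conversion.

C_R = C_{R0}(1−X) = 0.6130 mol·L⁻¹.
Along a PFR/batch, dC_T/dC_R = −r_T/(r_S+r_T) = −k₂/(k₂+k₁·C_R).
Integrating from C_{R0} to C_R: C_T = (1.19/0.213)·ln[(1.19+0.213·1.83)/(1.19+0.213·0.613)] = 5.587·ln(1.580/1.321) = 1.001 mol·L⁻¹.
Then C_S = (C_{R0}−C_R) − C_T = 1.217 − 1.001 = 0.2157 mol·L⁻¹.
S̃_{S/T} = C_S/C_T = 0.2157/1.001 = 0.215.

0.215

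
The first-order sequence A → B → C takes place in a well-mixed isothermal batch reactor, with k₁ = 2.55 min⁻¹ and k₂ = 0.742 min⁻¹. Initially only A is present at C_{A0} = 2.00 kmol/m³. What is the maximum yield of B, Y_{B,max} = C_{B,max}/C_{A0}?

0.603

At the optimum, C_{B,max}/C_{A0} = (k₁/k₂)^[k₂/(k₂−k₁)].
= (2.55/0.742)^(0.742/(0.742−2.55)) = (3.437)^(-0.4104) = 0.6025.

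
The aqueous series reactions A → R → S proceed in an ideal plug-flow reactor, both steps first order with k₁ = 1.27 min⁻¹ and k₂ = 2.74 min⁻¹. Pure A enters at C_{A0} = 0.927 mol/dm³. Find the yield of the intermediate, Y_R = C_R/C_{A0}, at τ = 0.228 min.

0.184

The intermediate concentration in a first-order A→B→C sequence is C_R = k₁C_{A0}(e^(−k₁τ) − e^(−k₂τ))/(k₂−k₁).
e^(−k₁τ) = e^(−1.27×0.228) = e^(−0.2896) = 0.7486; e^(−k₂τ) = e^(−0.6247) = 0.5354.
C_R = 1.27×0.927/(2.74−1.27) × (0.7486−0.5354) = 0.8009×0.2132 = 0.1707 mol/dm³.
Y_R = C_R/C_{A0} = 0.1707/0.927 = 0.184.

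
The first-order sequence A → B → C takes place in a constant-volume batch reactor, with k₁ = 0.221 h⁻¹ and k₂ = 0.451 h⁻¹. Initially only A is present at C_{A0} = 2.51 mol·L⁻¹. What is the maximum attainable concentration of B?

At the optimum, C_{B,max}/C_{A0} = (k₁/k₂)^[k₂/(k₂−k₁)].
= (0.221/0.451)^(0.451/(0.451−0.221)) = (0.4900)^(1.961) = 0.2469.
C_{B,max} = 0.2469×2.51 = 0.620 mol·L⁻¹.

0.620 mol·L⁻¹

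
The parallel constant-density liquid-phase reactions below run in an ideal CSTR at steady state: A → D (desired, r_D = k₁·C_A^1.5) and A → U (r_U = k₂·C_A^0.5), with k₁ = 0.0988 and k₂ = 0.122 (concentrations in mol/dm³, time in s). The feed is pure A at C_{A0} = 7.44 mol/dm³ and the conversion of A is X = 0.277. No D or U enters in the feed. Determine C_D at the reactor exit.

Exit C_A = C_{A0}(1−X) = 7.44×0.723 = 5.379 mol/dm³.
In a CSTR the entire volume is at exit conditions, so r_D = 0.0988×5.379^1.5 = 1.233 and r_U = 0.122×5.379^0.5 = 0.2830.
Fraction of consumed A going to D: r_D/(r_D+r_U) = 0.8133.
C_D = 0.8133·C_{A0}·X = 0.8133×7.44×0.277 = 1.68 mol/dm³.

1.68 mol/dm³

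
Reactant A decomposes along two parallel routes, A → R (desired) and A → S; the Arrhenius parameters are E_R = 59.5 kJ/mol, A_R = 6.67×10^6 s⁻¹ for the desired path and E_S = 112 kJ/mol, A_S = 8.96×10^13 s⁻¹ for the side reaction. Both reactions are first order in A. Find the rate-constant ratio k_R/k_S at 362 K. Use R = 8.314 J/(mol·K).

2.80

With equal orders, S_{R/S} = k_R/k_S = (A_R/A_S)·exp[(E_S−E_R)/(RT)].
(E_S−E_R)/(RT) = (112−59.5)×10³/(8.314×362) = 52500/3010 = 17.44.
k_R/k_S = (6.67×10^6/8.96×10^13)·exp(17.44) = 7.444×10^-8 × 3.765×10^7 = 2.80.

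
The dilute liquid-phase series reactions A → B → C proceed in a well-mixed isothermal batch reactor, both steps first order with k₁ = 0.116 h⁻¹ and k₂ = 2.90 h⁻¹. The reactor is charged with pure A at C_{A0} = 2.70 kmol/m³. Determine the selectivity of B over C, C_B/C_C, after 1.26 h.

Solving the coupled first-order balances gives C_B(t) = [k₁/(k₂−k₁)]·C_{A0}·(e^(−k₁t) − e^(−k₂t)).
e^(−k₁t) = e^(−0.116×1.26) = e^(−0.1462) = 0.8640; e^(−k₂t) = e^(−3.654) = 0.02589.
C_B = 0.116×2.70/(2.90−0.116) × (0.8640−0.02589) = 0.1125×0.8381 = 0.09429 kmol/m³.
C_A = C_{A0}e^(−k₁t) = 2.333 kmol/m³, so C_C = C_{A0}−C_A−C_B = 0.2729 kmol/m³; C_B/C_C = 0.346.

0.346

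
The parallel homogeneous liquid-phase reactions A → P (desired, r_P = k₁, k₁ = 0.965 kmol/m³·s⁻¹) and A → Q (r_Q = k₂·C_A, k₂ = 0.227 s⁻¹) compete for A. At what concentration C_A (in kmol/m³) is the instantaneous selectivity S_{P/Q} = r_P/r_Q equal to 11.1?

0.383 kmol/m³

S_{P/Q} = (k₁/k₂)·C_A⁻¹ ⇒ C_A = (S·k₂/k₁)^(-1).
= (11.1×0.227/0.965)^(-1) = (2.611)^(-1) = 0.383 kmol/m³.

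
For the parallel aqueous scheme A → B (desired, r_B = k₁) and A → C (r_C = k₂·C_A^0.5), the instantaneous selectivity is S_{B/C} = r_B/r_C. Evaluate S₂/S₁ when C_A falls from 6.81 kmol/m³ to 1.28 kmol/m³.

2.31

S_{B/C} = (k₁/k₂)·C_A^-0.5, so S₂/S₁ = (C_{A,2}/C_{A,1})^-0.5.
= (1.28/6.81)^(-0.5) = (0.1880)^(-0.5) = 2.31.
Selectivity toward B rises as C_A falls — low-concentration operation is favoured.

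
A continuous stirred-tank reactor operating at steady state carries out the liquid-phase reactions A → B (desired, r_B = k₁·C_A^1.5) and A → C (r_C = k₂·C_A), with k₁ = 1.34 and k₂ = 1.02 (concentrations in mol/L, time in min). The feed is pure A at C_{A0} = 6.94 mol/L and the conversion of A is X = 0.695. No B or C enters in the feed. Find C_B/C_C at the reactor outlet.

1.91

Exit C_A = C_{A0}(1−X) = 6.94×0.305 = 2.117 mol/L.
Rates in a CSTR are evaluated at the outlet concentration: r_B = 1.34×2.117^1.5 = 4.127, r_C = 1.02×2.117 = 2.159.
Overall selectivity = C_B/C_C = r_Bτ/(r_Cτ) = r_B/r_C = 1.91.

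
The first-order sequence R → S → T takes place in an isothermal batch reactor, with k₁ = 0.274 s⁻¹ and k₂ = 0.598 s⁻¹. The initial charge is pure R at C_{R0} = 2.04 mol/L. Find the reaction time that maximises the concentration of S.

2.41 s

Setting dC_S/dt = 0 gives t_opt = ln(k₂/k₁)/(k₂−k₁).
= ln(0.598/0.274)/(0.598−0.274) = ln(2.182)/0.3240 = 0.7805/0.3240 = 2.41 s.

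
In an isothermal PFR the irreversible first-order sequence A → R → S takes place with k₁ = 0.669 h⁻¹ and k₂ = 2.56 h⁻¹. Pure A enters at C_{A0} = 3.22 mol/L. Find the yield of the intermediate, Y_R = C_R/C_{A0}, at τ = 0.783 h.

For first-order series with pure A initially, C_R(τ) = k₁C_{A0}/(k₂−k₁)·(e^(−k₁τ) − e^(−k₂τ)).
e^(−k₁τ) = e^(−0.669×0.783) = e^(−0.5238) = 0.5922; e^(−k₂τ) = e^(−2.004) = 0.1347.
C_R = 0.669×3.22/(2.56−0.669) × (0.5922−0.1347) = 1.139×0.4575 = 0.5212 mol/L.
Y_R = C_R/C_{A0} = 0.5212/3.22 = 0.162.

0.162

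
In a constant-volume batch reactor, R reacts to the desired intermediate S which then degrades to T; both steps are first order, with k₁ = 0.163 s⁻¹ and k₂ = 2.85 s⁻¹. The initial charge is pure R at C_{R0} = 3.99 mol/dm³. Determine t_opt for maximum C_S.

For first-order series the maximum of C_S occurs at t_opt = ln(k₂/k₁)/(k₂−k₁).
= ln(2.85/0.163)/(2.85−0.163) = ln(17.48)/2.687 = 2.861/2.687 = 1.06 s.

1.06 s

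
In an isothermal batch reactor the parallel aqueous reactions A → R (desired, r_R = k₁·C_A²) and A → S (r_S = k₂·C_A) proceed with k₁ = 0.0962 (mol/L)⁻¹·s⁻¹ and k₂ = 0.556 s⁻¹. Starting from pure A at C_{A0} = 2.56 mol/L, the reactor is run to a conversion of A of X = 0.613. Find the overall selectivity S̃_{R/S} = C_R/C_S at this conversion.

C_A = C_{A0}(1−X) = 0.9907 mol/L.
Along a PFR/batch, dC_S/dC_A = −r_S/(r_R+r_S) = −k₂/(k₂+k₁·C_A).
Integrating from C_{A0} to C_A: C_S = (0.556/0.0962)·ln[(0.556+0.0962·2.56)/(0.556+0.0962·0.991)] = 5.780·ln(0.8023/0.6513) = 1.205 mol/L.
Then C_R = (C_{A0}−C_A) − C_S = 1.569 − 1.205 = 0.3644 mol/L.
S̃_{R/S} = C_R/C_S = 0.3644/1.205 = 0.302.

0.302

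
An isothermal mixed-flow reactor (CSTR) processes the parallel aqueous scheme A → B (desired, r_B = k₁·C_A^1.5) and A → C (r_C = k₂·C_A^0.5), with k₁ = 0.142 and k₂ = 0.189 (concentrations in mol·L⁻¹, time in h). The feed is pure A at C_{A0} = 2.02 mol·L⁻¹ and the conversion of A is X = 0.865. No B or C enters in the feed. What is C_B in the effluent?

Exit C_A = C_{A0}(1−X) = 2.02×0.135 = 0.2727 mol·L⁻¹.
In a CSTR the entire volume is at exit conditions, so r_B = 0.142×0.2727^1.5 = 0.02022 and r_C = 0.189×0.2727^0.5 = 0.09870.
Fraction of consumed A going to B: r_B/(r_B+r_C) = 0.1700.
C_B = 0.1700·C_{A0}·X = 0.1700×2.02×0.865 = 0.297 mol·L⁻¹.

0.297 mol·L⁻¹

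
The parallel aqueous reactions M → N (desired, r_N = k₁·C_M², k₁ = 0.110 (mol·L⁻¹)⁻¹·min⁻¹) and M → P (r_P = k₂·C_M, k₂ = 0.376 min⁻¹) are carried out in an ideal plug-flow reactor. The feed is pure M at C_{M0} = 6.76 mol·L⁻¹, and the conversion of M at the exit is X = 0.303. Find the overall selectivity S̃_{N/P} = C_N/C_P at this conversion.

1.67

C_M = C_{M0}(1−X) = 4.712 mol·L⁻¹.
Along a PFR/batch, dC_P/dC_M = −r_P/(r_N+r_P) = −k₂/(k₂+k₁·C_M).
Integrating from C_{M0} to C_M: C_P = (0.376/0.110)·ln[(0.376+0.110·6.76)/(0.376+0.110·4.71)] = 3.418·ln(1.120/0.8943) = 0.7681 mol·L⁻¹.
Then C_N = (C_{M0}−C_M) − C_P = 2.048 − 0.7681 = 1.280 mol·L⁻¹.
S̃_{N/P} = C_N/C_P = 1.280/0.7681 = 1.67.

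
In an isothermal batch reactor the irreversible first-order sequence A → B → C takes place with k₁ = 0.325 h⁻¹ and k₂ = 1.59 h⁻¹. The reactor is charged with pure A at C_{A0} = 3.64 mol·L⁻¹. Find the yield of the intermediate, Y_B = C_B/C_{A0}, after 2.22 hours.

The intermediate concentration in a first-order A→B→C sequence is C_B = k₁C_{A0}(e^(−k₁t) − e^(−k₂t))/(k₂−k₁).
e^(−k₁t) = e^(−0.325×2.22) = e^(−0.7215) = 0.4860; e^(−k₂t) = e^(−3.530) = 0.02931.
C_B = 0.325×3.64/(1.59−0.325) × (0.4860−0.02931) = 0.9352×0.4567 = 0.4271 mol·L⁻¹.
Y_B = C_B/C_{A0} = 0.4271/3.64 = 0.117.

0.117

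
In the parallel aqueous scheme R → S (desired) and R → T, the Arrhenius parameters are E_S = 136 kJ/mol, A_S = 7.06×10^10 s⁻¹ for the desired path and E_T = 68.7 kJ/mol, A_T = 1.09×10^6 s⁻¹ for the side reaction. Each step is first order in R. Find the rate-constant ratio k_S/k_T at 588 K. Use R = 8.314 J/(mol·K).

k_S/k_T = (A_S/A_T)·exp[−(E_S−E_T)/(RT)] = (A_S/A_T)·exp[(E_T−E_S)/(RT)].
(E_T−E_S)/(RT) = (68.7−136)×10³/(8.314×588) = -67300/4889 = -13.77.
k_S/k_T = (7.06×10^10/1.09×10^6)·exp(-13.77) = 64771 × 1.050×10^-6 = 0.0680.

0.0680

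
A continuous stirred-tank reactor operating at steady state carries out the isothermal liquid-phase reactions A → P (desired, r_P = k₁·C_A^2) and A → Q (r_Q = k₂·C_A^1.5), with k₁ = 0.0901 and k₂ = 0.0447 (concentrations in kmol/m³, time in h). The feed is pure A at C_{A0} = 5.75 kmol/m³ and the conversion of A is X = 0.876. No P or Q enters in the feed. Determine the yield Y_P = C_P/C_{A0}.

Exit C_A = C_{A0}(1−X) = 5.75×0.124 = 0.7130 kmol/m³.
In a CSTR the entire volume is at exit conditions, so r_P = 0.0901×0.7130^2 = 0.04580 and r_Q = 0.0447×0.7130^1.5 = 0.02691.
Fraction of consumed A going to P: r_P/(r_P+r_Q) = 0.6299.
C_P = 0.6299·C_{A0}·X = 0.6299×5.75×0.876 = 3.17 kmol/m³; Y_P = C_P/C_{A0} = 0.552.

0.552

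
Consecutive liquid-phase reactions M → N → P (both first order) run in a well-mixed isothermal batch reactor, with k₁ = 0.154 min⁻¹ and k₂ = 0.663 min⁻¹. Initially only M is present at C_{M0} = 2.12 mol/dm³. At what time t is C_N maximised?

Setting dC_N/dt = 0 gives t_opt = ln(k₂/k₁)/(k₂−k₁).
= ln(0.663/0.154)/(0.663−0.154) = ln(4.305)/0.5090 = 1.460/0.5090 = 2.87 min.

2.87 min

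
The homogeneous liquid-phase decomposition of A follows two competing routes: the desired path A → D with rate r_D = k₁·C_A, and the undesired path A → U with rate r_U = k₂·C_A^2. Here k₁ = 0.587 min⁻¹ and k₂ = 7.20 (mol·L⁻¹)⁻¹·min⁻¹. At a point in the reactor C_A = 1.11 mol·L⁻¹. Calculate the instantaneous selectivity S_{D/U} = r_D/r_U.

S_{D/U} = r_D/r_U = (k₁·C_A)/(k₂·C_A^2) = (k₁/k₂)·C_A⁻¹.
= (0.587×1.110) / (7.20×1.110^2) = 0.6516/8.871 = 0.0734.

0.0734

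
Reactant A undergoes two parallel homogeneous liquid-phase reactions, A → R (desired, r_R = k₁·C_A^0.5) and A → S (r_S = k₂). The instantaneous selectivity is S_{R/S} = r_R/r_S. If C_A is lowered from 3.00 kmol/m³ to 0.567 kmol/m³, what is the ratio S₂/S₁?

0.435

S_{R/S} = (k₁/k₂)·C_A^0.5, so S₂/S₁ = (C_{A,2}/C_{A,1})^0.5.
= (0.567/3.00)^0.5 = (0.1890)^0.5 = 0.435.
Selectivity toward R falls as C_A falls — high-concentration operation is favoured.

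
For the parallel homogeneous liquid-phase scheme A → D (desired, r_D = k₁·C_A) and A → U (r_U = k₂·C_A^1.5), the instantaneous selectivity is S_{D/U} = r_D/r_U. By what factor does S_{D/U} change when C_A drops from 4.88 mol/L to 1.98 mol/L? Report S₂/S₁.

S_{D/U} = (k₁/k₂)·C_A^-0.5, so S₂/S₁ = (C_{A,2}/C_{A,1})^-0.5.
= (1.98/4.88)^(-0.5) = (0.4057)^(-0.5) = 1.57.
Selectivity toward D rises as C_A falls — low-concentration operation is favoured.

1.57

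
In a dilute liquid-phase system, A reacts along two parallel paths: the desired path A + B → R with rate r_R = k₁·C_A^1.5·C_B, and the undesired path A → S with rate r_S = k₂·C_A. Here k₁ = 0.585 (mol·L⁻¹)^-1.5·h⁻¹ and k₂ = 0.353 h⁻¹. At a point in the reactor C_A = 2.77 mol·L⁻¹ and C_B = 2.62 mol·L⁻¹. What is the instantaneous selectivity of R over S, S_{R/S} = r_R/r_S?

7.23

S_{R/S} = r_R/r_S = (k₁·C_A^1.5·C_B)/(k₂·C_A) = (k₁/k₂)·C_A^0.5·C_B.
= (0.585×2.770^1.5×2.620) / (0.353×2.770) = 7.066/0.9778 = 7.23.
Since the desired path is higher order in A, keeping C_A high (PFR or concentrated feed) favours R.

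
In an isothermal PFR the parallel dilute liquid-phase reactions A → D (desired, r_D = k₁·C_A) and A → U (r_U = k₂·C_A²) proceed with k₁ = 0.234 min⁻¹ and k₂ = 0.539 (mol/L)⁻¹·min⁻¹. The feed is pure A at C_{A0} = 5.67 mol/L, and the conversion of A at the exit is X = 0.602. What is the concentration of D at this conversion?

0.356 mol/L

C_A = C_{A0}(1−X) = 2.257 mol/L.
Along a PFR/batch, dC_D/dC_A = −r_D/(r_D+r_U) = −k₁/(k₁+k₂·C_A).
Integrating from C_{A0} to C_A: C_D = (0.234/0.539)·ln[(0.234+0.539·5.67)/(0.234+0.539·2.26)] = 0.4341·ln(3.290/1.450) = 0.3556 mol/L.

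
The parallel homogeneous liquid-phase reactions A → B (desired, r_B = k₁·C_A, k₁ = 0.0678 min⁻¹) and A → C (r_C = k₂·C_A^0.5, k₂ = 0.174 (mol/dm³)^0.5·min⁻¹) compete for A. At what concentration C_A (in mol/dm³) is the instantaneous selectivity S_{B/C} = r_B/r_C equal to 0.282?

S_{B/C} = (k₁/k₂)·C_A^0.5 ⇒ C_A = (S·k₂/k₁)^(2).
= (0.282×0.174/0.0678)^(2) = (0.7237)^(2) = 0.524 mol/dm³.

0.524 mol/dm³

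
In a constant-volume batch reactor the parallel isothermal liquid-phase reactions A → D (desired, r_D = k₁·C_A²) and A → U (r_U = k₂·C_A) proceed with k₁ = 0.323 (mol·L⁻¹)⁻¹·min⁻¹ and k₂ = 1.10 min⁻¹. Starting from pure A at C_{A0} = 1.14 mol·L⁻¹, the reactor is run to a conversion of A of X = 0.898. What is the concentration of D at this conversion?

0.155 mol·L⁻¹

C_A = C_{A0}(1−X) = 0.1163 mol·L⁻¹.
Along a PFR/batch, dC_U/dC_A = −r_U/(r_D+r_U) = −k₂/(k₂+k₁·C_A).
Integrating from C_{A0} to C_A: C_U = (1.10/0.323)·ln[(1.10+0.323·1.14)/(1.10+0.323·0.116)] = 3.406·ln(1.468/1.138) = 0.8690 mol·L⁻¹.
Then C_D = (C_{A0}−C_A) − C_U = 1.024 − 0.8690 = 0.1547 mol·L⁻¹.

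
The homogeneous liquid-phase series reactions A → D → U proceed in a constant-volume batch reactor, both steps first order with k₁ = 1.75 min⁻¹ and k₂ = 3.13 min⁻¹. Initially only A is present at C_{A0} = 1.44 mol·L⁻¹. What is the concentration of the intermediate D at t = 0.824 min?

The intermediate concentration in a first-order A→B→C sequence is C_D = k₁C_{A0}(e^(−k₁t) − e^(−k₂t))/(k₂−k₁).
e^(−k₁t) = e^(−1.75×0.824) = e^(−1.442) = 0.2365; e^(−k₂t) = e^(−2.579) = 0.07584.
C_D = 1.75×1.44/(3.13−1.75) × (0.2365−0.07584) = 1.826×0.1606 = 0.2933 mol·L⁻¹.

0.293 mol·L⁻¹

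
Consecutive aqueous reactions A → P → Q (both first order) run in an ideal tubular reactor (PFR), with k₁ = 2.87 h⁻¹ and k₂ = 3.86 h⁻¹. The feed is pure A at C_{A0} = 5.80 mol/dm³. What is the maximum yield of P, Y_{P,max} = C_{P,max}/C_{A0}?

0.315

At the optimum, C_{P,max}/C_{A0} = (k₁/k₂)^[k₂/(k₂−k₁)].
= (2.87/3.86)^(3.86/(3.86−2.87)) = (0.7435)^(3.899) = 0.3149.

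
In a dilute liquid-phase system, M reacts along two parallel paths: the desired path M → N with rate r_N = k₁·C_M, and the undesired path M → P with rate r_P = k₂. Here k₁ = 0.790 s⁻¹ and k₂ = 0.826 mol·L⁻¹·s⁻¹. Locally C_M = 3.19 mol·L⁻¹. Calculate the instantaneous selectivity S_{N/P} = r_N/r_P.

3.05

S_{N/P} = r_N/r_P = (k₁·C_M)/(k₂) = (k₁/k₂)·C_M.
= (0.790×3.190) / (0.826) = 2.520/0.8260 = 3.05.
Since the desired path is higher order in M, keeping C_M high (PFR or concentrated feed) favours N.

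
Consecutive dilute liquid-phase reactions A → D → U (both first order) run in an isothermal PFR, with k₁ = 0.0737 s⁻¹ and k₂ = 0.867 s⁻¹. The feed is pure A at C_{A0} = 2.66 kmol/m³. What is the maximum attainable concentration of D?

Evaluating C_D at τ_opt = ln(k₂/k₁)/(k₂−k₁) gives C_{D,max}/C_{A0} = (k₁/k₂)^[k₂/(k₂−k₁)].
= (0.0737/0.867)^(0.867/(0.867−0.0737)) = (0.08501)^(1.093) = 0.06761.
C_{D,max} = 0.06761×2.66 = 0.180 kmol/m³.

0.180 kmol/m³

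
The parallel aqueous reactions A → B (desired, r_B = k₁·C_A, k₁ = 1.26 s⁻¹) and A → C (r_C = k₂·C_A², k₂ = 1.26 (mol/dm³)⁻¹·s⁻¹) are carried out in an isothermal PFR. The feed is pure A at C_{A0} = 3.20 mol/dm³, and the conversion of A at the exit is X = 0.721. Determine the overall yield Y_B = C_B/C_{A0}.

C_A = C_{A0}(1−X) = 0.8928 mol/dm³.
Along a PFR/batch, dC_B/dC_A = −r_B/(r_B+r_C) = −k₁/(k₁+k₂·C_A).
Integrating from C_{A0} to C_A: C_B = (1.26/1.26)·ln[(1.26+1.26·3.20)/(1.26+1.26·0.893)] = 1.000·ln(5.292/2.385) = 0.7970 mol/dm³.
Y_B = C_B/C_{A0} = 0.7970/3.20 = 0.249.

0.249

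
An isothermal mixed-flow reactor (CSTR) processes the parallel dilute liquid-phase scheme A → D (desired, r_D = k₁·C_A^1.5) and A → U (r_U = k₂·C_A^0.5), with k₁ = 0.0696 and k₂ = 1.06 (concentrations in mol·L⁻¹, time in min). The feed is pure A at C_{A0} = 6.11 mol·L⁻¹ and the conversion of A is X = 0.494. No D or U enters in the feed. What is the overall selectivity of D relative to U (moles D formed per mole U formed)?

0.203

Exit C_A = C_{A0}(1−X) = 6.11×0.506 = 3.092 mol·L⁻¹.
In a CSTR the entire volume is at exit conditions, so r_D = 0.0696×3.092^1.5 = 0.3784 and r_U = 1.06×3.092^0.5 = 1.864.
Overall selectivity = C_D/C_U = r_Dτ/(r_Uτ) = r_D/r_U = 0.203.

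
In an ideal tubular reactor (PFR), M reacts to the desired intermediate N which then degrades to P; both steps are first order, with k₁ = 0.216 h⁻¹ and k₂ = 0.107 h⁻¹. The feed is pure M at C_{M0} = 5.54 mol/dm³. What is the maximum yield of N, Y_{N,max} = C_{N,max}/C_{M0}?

For a first-order series the maximum intermediate yield is C_{N,max}/C_{M0} = (k₁/k₂)^[k₂/(k₂−k₁)].
= (0.216/0.107)^(0.107/(0.107−0.216)) = (2.019)^(-0.9817) = 0.5018.

0.502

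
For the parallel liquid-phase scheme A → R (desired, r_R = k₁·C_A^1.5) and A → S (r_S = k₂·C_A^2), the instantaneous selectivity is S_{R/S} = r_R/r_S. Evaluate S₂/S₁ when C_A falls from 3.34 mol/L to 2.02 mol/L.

S_{R/S} = (k₁/k₂)·C_A^-0.5, so S₂/S₁ = (C_{A,2}/C_{A,1})^-0.5.
= (2.02/3.34)^(-0.5) = (0.6048)^(-0.5) = 1.29.

1.29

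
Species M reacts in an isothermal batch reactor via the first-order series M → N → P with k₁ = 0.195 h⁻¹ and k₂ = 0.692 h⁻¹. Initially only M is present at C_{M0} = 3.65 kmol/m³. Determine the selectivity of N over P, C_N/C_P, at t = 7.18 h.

0.143

For first-order series with pure M initially, C_N(t) = k₁C_{M0}/(k₂−k₁)·(e^(−k₁t) − e^(−k₂t)).
e^(−k₁t) = e^(−0.195×7.18) = e^(−1.400) = 0.2466; e^(−k₂t) = e^(−4.969) = 0.006953.
C_N = 0.195×3.65/(0.692−0.195) × (0.2466−0.006953) = 1.432×0.2396 = 0.3432 kmol/m³.
C_M = C_{M0}e^(−k₁t) = 0.9000 kmol/m³, so C_P = C_{M0}−C_M−C_N = 2.407 kmol/m³; C_N/C_P = 0.143.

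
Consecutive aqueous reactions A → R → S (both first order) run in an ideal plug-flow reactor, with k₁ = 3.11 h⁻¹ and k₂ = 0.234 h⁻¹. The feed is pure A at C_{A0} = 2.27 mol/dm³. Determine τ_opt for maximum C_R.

0.900 h

For first-order series the maximum of C_R occurs at τ_opt = ln(k₂/k₁)/(k₂−k₁).
= ln(0.234/3.11)/(0.234−3.11) = ln(0.07524)/-2.876 = -2.587/-2.876 = 0.900 h.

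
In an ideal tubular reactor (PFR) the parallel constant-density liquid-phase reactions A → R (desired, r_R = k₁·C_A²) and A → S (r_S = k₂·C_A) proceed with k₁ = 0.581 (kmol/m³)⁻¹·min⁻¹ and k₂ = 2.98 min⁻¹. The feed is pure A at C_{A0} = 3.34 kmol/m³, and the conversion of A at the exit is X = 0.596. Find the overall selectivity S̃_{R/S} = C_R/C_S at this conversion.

0.448

C_A = C_{A0}(1−X) = 1.349 kmol/m³.
Along a PFR/batch, dC_S/dC_A = −r_S/(r_R+r_S) = −k₂/(k₂+k₁·C_A).
Integrating from C_{A0} to C_A: C_S = (2.98/0.581)·ln[(2.98+0.581·3.34)/(2.98+0.581·1.35)] = 5.129·ln(4.921/3.764) = 1.374 kmol/m³.
Then C_R = (C_{A0}−C_A) − C_S = 1.991 − 1.374 = 0.6163 kmol/m³.
S̃_{R/S} = C_R/C_S = 0.6163/1.374 = 0.448.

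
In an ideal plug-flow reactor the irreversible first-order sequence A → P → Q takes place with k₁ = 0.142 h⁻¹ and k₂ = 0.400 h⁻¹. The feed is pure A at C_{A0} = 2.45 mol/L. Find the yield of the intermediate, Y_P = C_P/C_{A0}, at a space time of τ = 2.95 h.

0.193

For first-order series with pure A initially, C_P(τ) = k₁C_{A0}/(k₂−k₁)·(e^(−k₁τ) − e^(−k₂τ)).
e^(−k₁τ) = e^(−0.142×2.95) = e^(−0.4189) = 0.6578; e^(−k₂τ) = e^(−1.180) = 0.3073.
C_P = 0.142×2.45/(0.400−0.142) × (0.6578−0.3073) = 1.348×0.3505 = 0.4726 mol/L.
Y_P = C_P/C_{A0} = 0.4726/2.45 = 0.193.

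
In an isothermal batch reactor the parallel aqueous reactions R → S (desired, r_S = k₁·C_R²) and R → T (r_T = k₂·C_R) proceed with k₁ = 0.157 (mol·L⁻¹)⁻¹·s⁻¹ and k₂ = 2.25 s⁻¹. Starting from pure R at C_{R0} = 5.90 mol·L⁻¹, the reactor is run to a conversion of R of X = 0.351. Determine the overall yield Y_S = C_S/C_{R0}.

C_R = C_{R0}(1−X) = 3.829 mol·L⁻¹.
Along a PFR/batch, dC_T/dC_R = −r_T/(r_S+r_T) = −k₂/(k₂+k₁·C_R).
Integrating from C_{R0} to C_R: C_T = (2.25/0.157)·ln[(2.25+0.157·5.90)/(2.25+0.157·3.83)] = 14.33·ln(3.176/2.851) = 1.548 mol·L⁻¹.
Then C_S = (C_{R0}−C_R) − C_T = 2.071 − 1.548 = 0.5233 mol·L⁻¹.
Y_S = C_S/C_{R0} = 0.5233/5.90 = 0.0887.

0.0887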